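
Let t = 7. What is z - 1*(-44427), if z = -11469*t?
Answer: -35856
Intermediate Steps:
z = -80283 (z = -11469*7 = -80283)
z - 1*(-44427) = -80283 - 1*(-44427) = -80283 + 44427 = -35856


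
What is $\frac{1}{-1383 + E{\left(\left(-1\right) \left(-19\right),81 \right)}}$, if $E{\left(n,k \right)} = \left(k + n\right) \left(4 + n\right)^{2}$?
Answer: $\frac{1}{51517} \approx 1.9411 \cdot 10^{-5}$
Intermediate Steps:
$E{\left(n,k \right)} = \left(4 + n\right)^{2} \left(k + n\right)$
$\frac{1}{-1383 + E{\left(\left(-1\right) \left(-19\right),81 \right)}} = \frac{1}{-1383 + \left(4 - -19\right)^{2} \left(81 - -19\right)} = \frac{1}{-1383 + \left(4 + 19\right)^{2} \left(81 + 19\right)} = \frac{1}{-1383 + 23^{2} \cdot 100} = \frac{1}{-1383 + 529 \cdot 100} = \frac{1}{-1383 + 52900} = \frac{1}{51517}$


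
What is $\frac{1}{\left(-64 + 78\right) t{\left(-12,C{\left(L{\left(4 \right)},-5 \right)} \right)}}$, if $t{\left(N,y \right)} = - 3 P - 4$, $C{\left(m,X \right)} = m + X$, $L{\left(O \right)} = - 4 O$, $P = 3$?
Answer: $- \frac{1}{182} \approx -0.0054945$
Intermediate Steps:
$C{\left(m,X \right)} = X + m$
$t{\left(N,y \right)} = -13$ ($t{\left(N,y \right)} = \left(-3\right) 3 - 4 = -9 - 4 = -13$)
$\frac{1}{\left(-64 + 78\right) t{\left(-12,C{\left(L{\left(4 \right)},-5 \right)} \right)}} = \frac{1}{\left(-64 + 78\right) \left(-13\right)} = \frac{1}{14 \left(-13\right)} = \frac{1}{-182} = - \frac{1}{182}$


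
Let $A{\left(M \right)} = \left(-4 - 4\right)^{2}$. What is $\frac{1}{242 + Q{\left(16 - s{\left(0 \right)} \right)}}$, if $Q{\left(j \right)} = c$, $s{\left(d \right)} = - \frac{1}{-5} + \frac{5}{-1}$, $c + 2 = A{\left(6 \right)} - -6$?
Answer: $\frac{1}{310} \approx 0.0032258$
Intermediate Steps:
$A{\left(M \right)} = 64$ ($A{\left(M \right)} = \left(-8\right)^{2} = 64$)
$c = 68$ ($c = -2 + \left(64 - -6\right) = -2 + \left(64 + 6\right) = -2 + 70 = 68$)
$s{\left(d \right)} = - \frac{24}{5}$ ($s{\left(d \right)} = \left(-1\right) \left(- \frac{1}{5}\right) + 5 \left(-1\right) = \frac{1}{5} - 5 = - \frac{24}{5}$)
$Q{\left(j \right)} = 68$
$\frac{1}{242 + Q{\left(16 - s{\left(0 \right)} \right)}} = \frac{1}{242 + 68} = \frac{1}{310}$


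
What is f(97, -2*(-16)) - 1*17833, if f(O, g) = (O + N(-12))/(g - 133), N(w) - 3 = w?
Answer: -1801221/101 ≈ -17834.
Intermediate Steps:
N(w) = 3 + w
f(O, g) = (-9 + O)/(-133 + g) (f(O, g) = (O + (3 - 12))/(g - 133) = (O - 9)/(-133 + g) = (-9 + O)/(-133 + g))
f(97, -2*(-16)) - 1*17833 = (-9 + 97)/(-133 - 2*(-16)) - 1*17833 = 88/(-133 + 32) - 17833 = 88/(-101) - 17833 = -1/101*88 - 17833 = -88/101 - 17833 = -1801221/101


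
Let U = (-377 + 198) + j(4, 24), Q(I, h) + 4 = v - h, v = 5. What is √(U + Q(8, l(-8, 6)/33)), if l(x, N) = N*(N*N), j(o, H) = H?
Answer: I*√19426/11 ≈ 12.671*I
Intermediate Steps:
l(x, N) = N³ (l(x, N) = N*N² = N³)
Q(I, h) = 1 - h (Q(I, h) = -4 + (5 - h) = 1 - h)
U = -155 (U = (-377 + 198) + 24 = -179 + 24 = -155)
√(U + Q(8, l(-8, 6)/33)) = √(-155 + (1 - 6³/33)) = √(-155 + (1 - 216/33)) = √(-155 + (1 - 1*72/11)) = √(-155 + (1 - 72/11)) = √(-155 - 61/11) = √(-1766/11) = I*√19426/11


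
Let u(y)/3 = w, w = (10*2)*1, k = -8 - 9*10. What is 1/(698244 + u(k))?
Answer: 1/698304 ≈ 1.4320e-6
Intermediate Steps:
k = -98 (k = -8 - 90 = -98)
w = 20 (w = 20*1 = 20)
u(y) = 60 (u(y) = 3*20 = 60)
1/(698244 + u(k)) = 1/(698244 + 60) = 1/698304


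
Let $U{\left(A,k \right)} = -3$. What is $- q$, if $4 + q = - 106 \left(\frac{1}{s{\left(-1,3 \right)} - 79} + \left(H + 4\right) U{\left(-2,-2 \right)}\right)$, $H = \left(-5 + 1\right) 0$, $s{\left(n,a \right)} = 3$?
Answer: $- \frac{48237}{38} \approx -1269.4$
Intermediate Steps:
$H = 0$ ($H = \left(-4\right) 0 = 0$)
$q = \frac{48237}{38}$ ($q = -4 - 106 \left(\frac{1}{3 - 79} + \left(0 + 4\right) \left(-3\right)\right) = -4 - 106 \left(\frac{1}{-76} + 4 \left(-3\right)\right) = -4 - 106 \left(- \frac{1}{76} - 12\right) = -4 - - \frac{48389}{38} = -4 + \frac{48389}{38} = \frac{48237}{38} \approx 1269.4$)
$- q = \left(-1\right) \frac{48237}{38} = - \frac{48237}{38}$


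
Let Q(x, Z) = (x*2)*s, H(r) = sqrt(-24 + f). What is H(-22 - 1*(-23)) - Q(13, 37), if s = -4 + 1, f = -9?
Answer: 78 + I*sqrt(33) ≈ 78.0 + 5.7446*I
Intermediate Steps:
s = -3
H(r) = I*sqrt(33) (H(r) = sqrt(-24 - 9) = sqrt(-33) = I*sqrt(33))
Q(x, Z) = -6*x (Q(x, Z) = (x*2)*(-3) = (2*x)*(-3) = -6*x)
H(-22 - 1*(-23)) - Q(13, 37) = I*sqrt(33) - (-6)*13 = I*sqrt(33) - 1*(-78) = I*sqrt(33) + 78 = 78 + I*sqrt(33)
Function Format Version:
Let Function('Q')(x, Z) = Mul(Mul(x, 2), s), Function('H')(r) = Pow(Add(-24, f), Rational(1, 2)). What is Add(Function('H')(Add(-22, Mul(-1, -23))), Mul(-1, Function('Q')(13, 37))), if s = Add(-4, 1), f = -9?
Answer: Add(78, Mul(I, Pow(33, Rational(1, 2)))) ≈ Add(78.000, Mul(5.7446, I))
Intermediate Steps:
s = -3
Function('H')(r) = Mul(I, Pow(33, Rational(1, 2))) (Function('H')(r) = Pow(Add(-24, -9), Rational(1, 2)) = Pow(-33, Rational(1, 2)) = Mul(I, Pow(33, Rational(1, 2))))
Function('Q')(x, Z) = Mul(-6, x) (Function('Q')(x, Z) = Mul(Mul(x, 2), -3) = Mul(Mul(2, x), -3) = Mul(-6, x))
Add(Function('H')(Add(-22, Mul(-1, -23))), Mul(-1, Function('Q')(13, 37))) = Add(Mul(I, Pow(33, Rational(1, 2))), Mul(-1, Mul(-6, 13))) = Add(Mul(I, Pow(33, Rational(1, 2))), Mul(-1, -78)) = Add(Mul(I, Pow(33, Rational(1, 2))), 78) = Add(78, Mul(I, Pow(33, Rational(1, 2))))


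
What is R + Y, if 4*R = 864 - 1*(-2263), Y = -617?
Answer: 659/4 ≈ 164.75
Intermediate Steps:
R = 3127/4 (R = (864 - 1*(-2263))/4 = (864 + 2263)/4 = (¼)*3127 = 3127/4 ≈ 781.75)
R + Y = 3127/4 - 617 = 659/4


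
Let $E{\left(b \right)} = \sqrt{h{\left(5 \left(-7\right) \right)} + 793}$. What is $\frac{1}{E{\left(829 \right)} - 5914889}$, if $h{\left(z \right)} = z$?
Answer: $- \frac{5914889}{34985911881563} - \frac{\sqrt{758}}{34985911881563} \approx -1.6907 \cdot 10^{-7}$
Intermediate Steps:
$E{\left(b \right)} = \sqrt{758}$ ($E{\left(b \right)} = \sqrt{5 \left(-7\right) + 793} = \sqrt{-35 + 793} = \sqrt{758}$)
$\frac{1}{E{\left(829 \right)} - 5914889} = \frac{1}{\sqrt{758} - 5914889} = \frac{1}{-5914889 + \sqrt{758}}$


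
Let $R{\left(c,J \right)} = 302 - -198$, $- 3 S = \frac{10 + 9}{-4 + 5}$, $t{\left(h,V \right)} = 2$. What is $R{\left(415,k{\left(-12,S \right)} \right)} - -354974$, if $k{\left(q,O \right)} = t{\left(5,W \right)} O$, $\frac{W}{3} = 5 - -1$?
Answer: $355474$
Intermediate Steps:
$W = 18$ ($W = 3 \left(5 - -1\right) = 3 \left(5 + 1\right) = 3 \cdot 6 = 18$)
$S = - \frac{19}{3}$ ($S = - \frac{\left(10 + 9\right) \frac{1}{-4 + 5}}{3} = - \frac{19 \cdot 1^{-1}}{3} = - \frac{19 \cdot 1}{3} = \left(- \frac{1}{3}\right) 19 = - \frac{19}{3} \approx -6.3333$)
$k{\left(q,O \right)} = 2 O$
$R{\left(c,J \right)} = 500$ ($R{\left(c,J \right)} = 302 + 198 = 500$)
$R{\left(415,k{\left(-12,S \right)} \right)} - -354974 = 500 - -354974 = 500 + 354974 = 355474$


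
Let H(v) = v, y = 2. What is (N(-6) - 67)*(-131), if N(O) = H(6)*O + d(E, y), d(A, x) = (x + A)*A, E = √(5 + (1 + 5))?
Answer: 12052 - 262*√11 ≈ 11183.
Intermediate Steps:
E = √11 (E = √(5 + 6) = √11 ≈ 3.3166)
d(A, x) = A*(A + x) (d(A, x) = (A + x)*A = A*(A + x))
N(O) = 6*O + √11*(2 + √11) (N(O) = 6*O + √11*(√11 + 2) = 6*O + √11*(2 + √11))
(N(-6) - 67)*(-131) = ((11 + 2*√11 + 6*(-6)) - 67)*(-131) = ((11 + 2*√11 - 36) - 67)*(-131) = ((-25 + 2*√11) - 67)*(-131) = (-92 + 2*√11)*(-131) = 12052 - 262*√11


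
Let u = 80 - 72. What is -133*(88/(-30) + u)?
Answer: -10108/15 ≈ -673.87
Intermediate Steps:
u = 8
-133*(88/(-30) + u) = -133*(88/(-30) + 8) = -133*(88*(-1/30) + 8) = -133*(-44/15 + 8) = -133*76/15 = -10108/15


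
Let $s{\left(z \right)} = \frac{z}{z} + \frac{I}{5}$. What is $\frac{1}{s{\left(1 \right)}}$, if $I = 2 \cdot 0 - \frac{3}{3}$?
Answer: $\frac{5}{4} \approx 1.25$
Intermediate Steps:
$I = -1$ ($I = 0 - 1 = -1$)
$s{\left(z \right)} = \frac{4}{5}$ ($s{\left(z \right)} = \frac{z}{z} - \frac{1}{5} = 1 - \frac{1}{5} = \frac{4}{5}$)
$\frac{1}{s{\left(1 \right)}} = \frac{1}{\frac{4}{5}} = \frac{5}{4}$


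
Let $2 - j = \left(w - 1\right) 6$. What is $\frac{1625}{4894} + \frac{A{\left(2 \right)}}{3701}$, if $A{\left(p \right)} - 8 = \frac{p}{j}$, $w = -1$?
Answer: $\frac{42377833}{126788858} \approx 0.33424$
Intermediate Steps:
$j = 14$ ($j = 2 - \left(-1 - 1\right) 6 = 2 - \left(-2\right) 6 = 2 - -12 = 2 + 12 = 14$)
$A{\left(p \right)} = 8 + \frac{p}{14}$
$\frac{1625}{4894} + \frac{A{\left(2 \right)}}{3701} = \frac{1625}{4894} + \frac{8 + \frac{1}{14} \cdot 2}{3701} = 1625 \cdot \frac{1}{4894} + \left(8 + \frac{1}{7}\right) \frac{1}{3701} = \frac{1625}{4894} + \frac{57}{7} \cdot \frac{1}{3701} = \frac{1625}{4894} + \frac{57}{25907} = \frac{42377833}{126788858}$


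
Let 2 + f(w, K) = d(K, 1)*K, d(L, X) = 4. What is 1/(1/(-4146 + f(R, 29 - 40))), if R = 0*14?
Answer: -4192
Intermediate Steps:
R = 0
f(w, K) = -2 + 4*K
1/(1/(-4146 + f(R, 29 - 40))) = 1/(1/(-4146 + (-2 + 4*(29 - 40)))) = 1/(1/(-4146 + (-2 + 4*(-11)))) = 1/(1/(-4146 + (-2 - 44))) = 1/(1/(-4146 - 46)) = 1/(1/(-4192)) = 1/(-1/4192) = -4192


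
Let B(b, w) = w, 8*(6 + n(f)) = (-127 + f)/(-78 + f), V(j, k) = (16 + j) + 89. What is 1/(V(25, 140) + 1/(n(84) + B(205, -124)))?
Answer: 6283/816742 ≈ 0.0076928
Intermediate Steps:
V(j, k) = 105 + j
n(f) = -6 + (-127 + f)/(8*(-78 + f)) (n(f) = -6 + ((-127 + f)/(-78 + f))/8 = -6 + (-127 + f)/(8*(-78 + f)))
1/(V(25, 140) + 1/(n(84) + B(205, -124))) = 1/((105 + 25) + 1/((3617 - 47*84)/(8*(-78 + 84)) - 124)) = 1/(130 + 1/((⅛)*(3617 - 3948)/6 - 124)) = 1/(130 + 1/((⅛)*(⅙)*(-331) - 124)) = 1/(130 + 1/(-331/48 - 124)) = 1/(130 + 1/(-6283/48)) = 1/(130 - 48/6283) = 1/(816742/6283) = 6283/816742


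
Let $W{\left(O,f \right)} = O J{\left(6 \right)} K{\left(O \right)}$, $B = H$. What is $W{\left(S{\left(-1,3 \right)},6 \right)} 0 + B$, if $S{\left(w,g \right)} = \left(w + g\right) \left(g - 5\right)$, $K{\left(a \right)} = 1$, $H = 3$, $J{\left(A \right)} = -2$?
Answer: $3$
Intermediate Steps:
$B = 3$
$S{\left(w,g \right)} = \left(-5 + g\right) \left(g + w\right)$ ($S{\left(w,g \right)} = \left(g + w\right) \left(-5 + g\right) = \left(-5 + g\right) \left(g + w\right)$)
$W{\left(O,f \right)} = - 2 O$ ($W{\left(O,f \right)} = O \left(-2\right) 1 = - 2 O 1 = - 2 O$)
$W{\left(S{\left(-1,3 \right)},6 \right)} 0 + B = - 2 \left(3^{2} - 15 - -5 + 3 \left(-1\right)\right) 0 + 3 = - 2 \left(9 - 15 + 5 - 3\right) 0 + 3 = \left(-2\right) \left(-4\right) 0 + 3 = 8 \cdot 0 + 3 = 0 + 3 = 3$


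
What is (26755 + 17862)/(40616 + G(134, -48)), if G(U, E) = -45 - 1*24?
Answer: 44617/40547 ≈ 1.1004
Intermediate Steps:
G(U, E) = -69 (G(U, E) = -45 - 24 = -69)
(26755 + 17862)/(40616 + G(134, -48)) = (26755 + 17862)/(40616 - 69) = 44617/40547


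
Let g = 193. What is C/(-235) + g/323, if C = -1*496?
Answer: 205563/75905 ≈ 2.7082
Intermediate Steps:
C = -496
C/(-235) + g/323 = -496/(-235) + 193/323 = -496*(-1/235) + 193*(1/323) = 496/235 + 193/323 = 205563/75905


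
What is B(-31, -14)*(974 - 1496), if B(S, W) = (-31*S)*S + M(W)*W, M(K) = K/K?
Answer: 15558210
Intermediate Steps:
M(K) = 1
B(S, W) = W - 31*S**2 (B(S, W) = (-31*S)*S + 1*W = -31*S**2 + W = W - 31*S**2)
B(-31, -14)*(974 - 1496) = (-14 - 31*(-31)**2)*(974 - 1496) = (-14 - 31*961)*(-522) = (-14 - 29791)*(-522) = -29805*(-522) = 15558210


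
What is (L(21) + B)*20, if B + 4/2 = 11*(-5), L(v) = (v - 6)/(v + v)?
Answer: -7930/7 ≈ -1132.9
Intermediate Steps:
L(v) = (-6 + v)/(2*v) (L(v) = (-6 + v)/((2*v)) = (-6 + v)*(1/(2*v)) = (-6 + v)/(2*v))
B = -57 (B = -2 + 11*(-5) = -2 - 55 = -57)
(L(21) + B)*20 = ((½)*(-6 + 21)/21 - 57)*20 = ((½)*(1/21)*15 - 57)*20 = (5/14 - 57)*20 = -793/14*20 = -7930/7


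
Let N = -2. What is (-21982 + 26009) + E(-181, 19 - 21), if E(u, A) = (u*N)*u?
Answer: -61495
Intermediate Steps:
E(u, A) = -2*u² (E(u, A) = (u*(-2))*u = (-2*u)*u = -2*u²)
(-21982 + 26009) + E(-181, 19 - 21) = (-21982 + 26009) - 2*(-181)² = 4027 - 2*32761 = 4027 - 65522 = -61495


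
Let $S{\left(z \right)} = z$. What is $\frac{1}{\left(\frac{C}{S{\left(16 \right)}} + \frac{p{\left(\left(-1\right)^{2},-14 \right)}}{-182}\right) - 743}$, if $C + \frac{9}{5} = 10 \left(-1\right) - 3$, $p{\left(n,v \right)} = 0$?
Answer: $- \frac{40}{29757} \approx -0.0013442$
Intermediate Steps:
$C = - \frac{74}{5}$ ($C = - \frac{9}{5} + \left(10 \left(-1\right) - 3\right) = - \frac{9}{5} - 13 = - \frac{74}{5} \approx -14.8$)
$\frac{1}{\left(\frac{C}{S{\left(16 \right)}} + \frac{p{\left(\left(-1\right)^{2},-14 \right)}}{-182}\right) - 743} = \frac{1}{\left(- \frac{74}{5 \cdot 16} + \frac{0}{-182}\right) - 743} = \frac{1}{\left(\left(- \frac{74}{5}\right) \frac{1}{16} + 0 \left(- \frac{1}{182}\right)\right) - 743} = \frac{1}{\left(- \frac{37}{40} + 0\right) - 743} = \frac{1}{- \frac{37}{40} - 743} = \frac{1}{- \frac{29757}{40}} = - \frac{40}{29757}$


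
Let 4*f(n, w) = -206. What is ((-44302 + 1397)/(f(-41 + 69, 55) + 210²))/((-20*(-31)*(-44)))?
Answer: 8581/240328616 ≈ 3.5705e-5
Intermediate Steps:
f(n, w) = -103/2 (f(n, w) = (¼)*(-206) = -103/2)
((-44302 + 1397)/(f(-41 + 69, 55) + 210²))/((-20*(-31)*(-44))) = ((-44302 + 1397)/(-103/2 + 210²))/((-20*(-31)*(-44))) = (-42905/(-103/2 + 44100))/((620*(-44))) = -42905/88097/2/(-27280) = -42905*2/88097*(-1/27280) = -85810/88097*(-1/27280) = 8581/240328616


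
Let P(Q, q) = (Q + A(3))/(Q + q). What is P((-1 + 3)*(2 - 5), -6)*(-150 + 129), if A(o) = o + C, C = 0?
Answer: -21/4 ≈ -5.2500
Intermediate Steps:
A(o) = o (A(o) = o + 0 = o)
P(Q, q) = (3 + Q)/(Q + q) (P(Q, q) = (Q + 3)/(Q + q) = (3 + Q)/(Q + q))
P((-1 + 3)*(2 - 5), -6)*(-150 + 129) = ((3 + (-1 + 3)*(2 - 5))/((-1 + 3)*(2 - 5) - 6))*(-150 + 129) = ((3 + 2*(-3))/(2*(-3) - 6))*(-21) = ((3 - 6)/(-6 - 6))*(-21) = (-3/(-12))*(-21) = -1/12*(-3)*(-21) = (1/4)*(-21) = -21/4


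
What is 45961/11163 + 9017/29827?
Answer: 1471535518/332958801 ≈ 4.4196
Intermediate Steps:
45961/11163 + 9017/29827 = 1471535518/332958801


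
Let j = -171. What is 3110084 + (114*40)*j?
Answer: 2330324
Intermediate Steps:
3110084 + (114*40)*j = 3110084 + (114*40)*(-171) = 3110084 + 4560*(-171) = 3110084 - 779760 = 2330324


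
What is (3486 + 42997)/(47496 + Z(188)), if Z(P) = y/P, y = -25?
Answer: 8738804/8929223 ≈ 0.97867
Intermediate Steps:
Z(P) = -25/P
(3486 + 42997)/(47496 + Z(188)) = (3486 + 42997)/(47496 - 25/188) = 46483/(47496 - 25*1/188) = 46483/(47496 - 25/188) = 46483/(8929223/188) = 46483*(188/8929223) = 8738804/8929223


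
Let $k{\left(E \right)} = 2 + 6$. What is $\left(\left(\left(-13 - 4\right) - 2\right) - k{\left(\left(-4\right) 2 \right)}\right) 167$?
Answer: $-4509$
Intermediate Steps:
$k{\left(E \right)} = 8$
$\left(\left(\left(-13 - 4\right) - 2\right) - k{\left(\left(-4\right) 2 \right)}\right) 167 = \left(\left(\left(-13 - 4\right) - 2\right) - 8\right) 167 = \left(\left(-17 - 2\right) - 8\right) 167 = \left(-19 - 8\right) 167 = \left(-27\right) 167 = -4509$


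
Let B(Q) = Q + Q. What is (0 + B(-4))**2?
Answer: 64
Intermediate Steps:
B(Q) = 2*Q
(0 + B(-4))**2 = (0 + 2*(-4))**2 = (0 - 8)**2 = (-8)**2 = 64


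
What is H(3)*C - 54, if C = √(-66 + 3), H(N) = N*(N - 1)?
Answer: -54 + 18*I*√7 ≈ -54.0 + 47.624*I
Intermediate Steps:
H(N) = N*(-1 + N)
C = 3*I*√7 (C = √(-63) = 3*I*√7 ≈ 7.9373*I)
H(3)*C - 54 = (3*(-1 + 3))*(3*I*√7) - 54 = (3*2)*(3*I*√7) - 54 = 6*(3*I*√7) - 54 = 18*I*√7 - 54 = -54 + 18*I*√7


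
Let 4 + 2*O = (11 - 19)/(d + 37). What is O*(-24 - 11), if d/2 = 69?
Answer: 354/5 ≈ 70.800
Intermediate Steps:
d = 138 (d = 2*69 = 138)
O = -354/175 (O = -2 + ((11 - 19)/(138 + 37))/2 = -2 + (-8/175)/2 = -2 + (-8*1/175)/2 = -2 + (½)*(-8/175) = -2 - 4/175 = -354/175 ≈ -2.0229)
O*(-24 - 11) = -354*(-24 - 11)/175 = -354/175*(-35) = 354/5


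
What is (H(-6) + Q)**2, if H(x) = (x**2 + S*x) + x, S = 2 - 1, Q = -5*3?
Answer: 81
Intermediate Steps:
Q = -15
S = 1
H(x) = x**2 + 2*x (H(x) = (x**2 + 1*x) + x = (x**2 + x) + x = (x + x**2) + x = x**2 + 2*x)
(H(-6) + Q)**2 = (-6*(2 - 6) - 15)**2 = (-6*(-4) - 15)**2 = (24 - 15)**2 = 9**2 = 81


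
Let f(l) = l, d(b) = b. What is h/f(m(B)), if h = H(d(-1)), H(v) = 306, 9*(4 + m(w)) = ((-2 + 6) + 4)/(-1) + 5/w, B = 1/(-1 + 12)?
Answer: 2754/11 ≈ 250.36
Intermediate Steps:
B = 1/11 ≈ 0.090909
m(w) = -44/9 + 5/(9*w) (m(w) = -4 + (((-2 + 6) + 4)/(-1) + 5/w)/9 = -4 + ((4 + 4)*(-1) + 5/w)/9 = -4 + (8*(-1) + 5/w)/9 = -4 + (-8 + 5/w)/9 = -4 + (-8/9 + 5/(9*w)) = -44/9 + 5/(9*w))
h = 306
h/f(m(B)) = 306/(((5 - 44*1/11)/(9*(1/11)))) = 306/(((⅑)*11*(5 - 4))) = 306/(((⅑)*11*1)) = 306/(11/9) = 306*(9/11) = 2754/11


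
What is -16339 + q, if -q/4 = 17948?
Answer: -88131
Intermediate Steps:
q = -71792 (q = -4*17948 = -71792)
-16339 + q = -16339 - 71792 = -88131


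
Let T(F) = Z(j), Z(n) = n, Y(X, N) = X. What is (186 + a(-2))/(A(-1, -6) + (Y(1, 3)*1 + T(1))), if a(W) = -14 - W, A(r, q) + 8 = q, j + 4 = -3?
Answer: -87/10 ≈ -8.7000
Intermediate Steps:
j = -7 (j = -4 - 3 = -7)
A(r, q) = -8 + q
T(F) = -7
(186 + a(-2))/(A(-1, -6) + (Y(1, 3)*1 + T(1))) = (186 + (-14 - 1*(-2)))/((-8 - 6) + (1*1 - 7)) = (186 + (-14 + 2))/(-14 + (1 - 7)) = (186 - 12)/(-14 - 6) = 174/(-20) = 174*(-1/20) = -87/10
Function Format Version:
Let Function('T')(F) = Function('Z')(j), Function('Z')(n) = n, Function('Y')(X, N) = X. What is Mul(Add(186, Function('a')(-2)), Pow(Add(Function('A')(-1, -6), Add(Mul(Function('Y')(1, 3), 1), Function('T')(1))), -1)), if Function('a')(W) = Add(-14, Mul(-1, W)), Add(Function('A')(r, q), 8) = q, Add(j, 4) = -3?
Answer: Rational(-87, 10) ≈ -8.7000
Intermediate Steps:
j = -7 (j = Add(-4, -3) = -7)
Function('A')(r, q) = Add(-8, q)
Function('T')(F) = -7
Mul(Add(186, Function('a')(-2)), Pow(Add(Function('A')(-1, -6), Add(Mul(Function('Y')(1, 3), 1), Function('T')(1))), -1)) = Mul(Add(186, Add(-14, Mul(-1, -2))), Pow(Add(Add(-8, -6), Add(Mul(1, 1), -7)), -1)) = Mul(Add(186, Add(-14, 2)), Pow(Add(-14, Add(1, -7)), -1)) = Mul(Add(186, -12), Pow(Add(-14, -6), -1)) = Mul(174, Pow(-20, -1)) = Mul(174, Rational(-1, 20)) = Rational(-87, 10)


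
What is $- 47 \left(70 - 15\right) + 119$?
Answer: $-2466$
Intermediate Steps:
$- 47 \left(70 - 15\right) + 119 = \left(-47\right) 55 + 119 = -2585 + 119 = -2466$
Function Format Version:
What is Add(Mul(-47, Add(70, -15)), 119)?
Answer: -2466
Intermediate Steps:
Add(Mul(-47, Add(70, -15)), 119) = Add(Mul(-47, 55), 119) = Add(-2585, 119) = -2466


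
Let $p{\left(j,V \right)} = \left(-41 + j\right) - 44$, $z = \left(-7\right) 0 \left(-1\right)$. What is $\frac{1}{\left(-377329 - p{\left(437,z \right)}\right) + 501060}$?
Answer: $\frac{1}{123379} \approx 8.1051 \cdot 10^{-6}$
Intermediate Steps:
$z = 0$ ($z = 0 \left(-1\right) = 0$)
$p{\left(j,V \right)} = -85 + j$
$\frac{1}{\left(-377329 - p{\left(437,z \right)}\right) + 501060} = \frac{1}{\left(-377329 - \left(-85 + 437\right)\right) + 501060} = \frac{1}{\left(-377329 - 352\right) + 501060} = \frac{1}{-377681 + 501060} = \frac{1}{123379}$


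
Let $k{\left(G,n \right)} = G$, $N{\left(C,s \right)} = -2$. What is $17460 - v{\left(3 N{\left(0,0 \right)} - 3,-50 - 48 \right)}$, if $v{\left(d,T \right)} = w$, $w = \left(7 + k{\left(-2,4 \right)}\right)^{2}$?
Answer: $17435$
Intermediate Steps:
$w = 25$ ($w = \left(7 - 2\right)^{2} = 5^{2} = 25$)
$v{\left(d,T \right)} = 25$
$17460 - v{\left(3 N{\left(0,0 \right)} - 3,-50 - 48 \right)} = 17460 - 25 = 17435$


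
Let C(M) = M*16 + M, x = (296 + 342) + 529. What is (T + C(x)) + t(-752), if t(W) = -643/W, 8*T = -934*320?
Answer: -13175149/752 ≈ -17520.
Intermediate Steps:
x = 1167 (x = 638 + 529 = 1167)
T = -37360 (T = (-934*320)/8 = (1/8)*(-298880) = -37360)
C(M) = 17*M (C(M) = 16*M + M = 17*M)
(T + C(x)) + t(-752) = (-37360 + 17*1167) - 643/(-752) = (-37360 + 19839) - 643*(-1/752) = -17521 + 643/752 = -13175149/752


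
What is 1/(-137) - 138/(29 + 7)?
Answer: -3157/822 ≈ -3.8406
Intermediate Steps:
1/(-137) - 138/(29 + 7) = -1/137 - 138/36 = -1/137 - 138*1/36 = -1/137 - 23/6 = -3157/822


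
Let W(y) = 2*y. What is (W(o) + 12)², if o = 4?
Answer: 400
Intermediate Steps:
(W(o) + 12)² = (2*4 + 12)² = (8 + 12)² = 20² = 400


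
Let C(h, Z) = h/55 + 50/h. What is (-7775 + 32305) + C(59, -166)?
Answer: 79606081/3245 ≈ 24532.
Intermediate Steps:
C(h, Z) = 50/h + h/55 (C(h, Z) = h*(1/55) + 50/h = h/55 + 50/h = 50/h + h/55)
(-7775 + 32305) + C(59, -166) = (-7775 + 32305) + (50/59 + (1/55)*59) = 24530 + (50*(1/59) + 59/55) = 24530 + (50/59 + 59/55) = 24530 + 6231/3245 = 79606081/3245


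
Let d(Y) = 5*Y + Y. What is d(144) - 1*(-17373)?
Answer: 18237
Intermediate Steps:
d(Y) = 6*Y
d(144) - 1*(-17373) = 6*144 - 1*(-17373) = 864 + 17373 = 18237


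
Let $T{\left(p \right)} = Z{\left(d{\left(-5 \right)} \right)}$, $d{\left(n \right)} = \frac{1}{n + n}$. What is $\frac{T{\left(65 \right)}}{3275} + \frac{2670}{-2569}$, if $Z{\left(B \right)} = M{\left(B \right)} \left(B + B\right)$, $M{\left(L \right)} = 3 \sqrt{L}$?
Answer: $- \frac{2670}{2569} - \frac{3 i \sqrt{10}}{163750} \approx -1.0393 - 5.7935 \cdot 10^{-5} i$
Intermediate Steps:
$d{\left(n \right)} = \frac{1}{2 n}$
$Z{\left(B \right)} = 6 B^{\frac{3}{2}}$ ($Z{\left(B \right)} = 3 \sqrt{B} \left(B + B\right) = 3 \sqrt{B} 2 B = 6 B^{\frac{3}{2}}$)
$T{\left(p \right)} = - \frac{3 i \sqrt{10}}{50}$ ($T{\left(p \right)} = 6 \left(\frac{1}{2 \left(-5\right)}\right)^{\frac{3}{2}} = 6 \left(\frac{1}{2} \left(- \frac{1}{5}\right)\right)^{\frac{3}{2}} = 6 \left(- \frac{1}{10}\right)^{\frac{3}{2}} = 6 \left(- \frac{i \sqrt{10}}{100}\right) = - \frac{3 i \sqrt{10}}{50}$)
$\frac{T{\left(65 \right)}}{3275} + \frac{2670}{-2569} = \frac{\left(- \frac{3}{50}\right) i \sqrt{10}}{3275} + \frac{2670}{-2569} = - \frac{3 i \sqrt{10}}{50} \cdot \frac{1}{3275} + 2670 \left(- \frac{1}{2569}\right) = - \frac{3 i \sqrt{10}}{163750} - \frac{2670}{2569} = - \frac{2670}{2569} - \frac{3 i \sqrt{10}}{163750}$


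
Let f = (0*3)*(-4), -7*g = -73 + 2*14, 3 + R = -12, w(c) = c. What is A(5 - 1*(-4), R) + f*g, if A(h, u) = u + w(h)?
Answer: -6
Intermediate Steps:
R = -15 (R = -3 - 12 = -15)
A(h, u) = h + u (A(h, u) = u + h = h + u)
g = 45/7 (g = -(-73 + 2*14)/7 = -(-73 + 28)/7 = -1/7*(-45) = 45/7 ≈ 6.4286)
f = 0 (f = 0*(-4) = 0)
A(5 - 1*(-4), R) + f*g = ((5 - 1*(-4)) - 15) + 0*(45/7) = ((5 + 4) - 15) + 0 = (9 - 15) + 0 = -6 + 0 = -6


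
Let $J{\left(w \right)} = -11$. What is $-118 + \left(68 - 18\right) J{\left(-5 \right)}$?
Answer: $-668$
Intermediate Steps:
$-118 + \left(68 - 18\right) J{\left(-5 \right)} = -118 + \left(68 - 18\right) \left(-11\right) = -118 + 50 \left(-11\right) = -118 - 550 = -668$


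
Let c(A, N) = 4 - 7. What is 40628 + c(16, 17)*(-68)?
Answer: 40832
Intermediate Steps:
c(A, N) = -3
40628 + c(16, 17)*(-68) = 40628 - 3*(-68) = 40628 + 204 = 40832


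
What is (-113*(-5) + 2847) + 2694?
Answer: 6106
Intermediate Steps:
(-113*(-5) + 2847) + 2694 = (565 + 2847) + 2694 = 3412 + 2694 = 6106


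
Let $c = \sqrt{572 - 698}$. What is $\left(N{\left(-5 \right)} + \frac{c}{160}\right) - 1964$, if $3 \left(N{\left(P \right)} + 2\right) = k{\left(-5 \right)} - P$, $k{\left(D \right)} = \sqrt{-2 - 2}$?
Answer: $- \frac{5893}{3} + \frac{2 i}{3} + \frac{3 i \sqrt{14}}{160} \approx -1964.3 + 0.73682 i$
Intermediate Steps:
$k{\left(D \right)} = 2 i$ ($k{\left(D \right)} = \sqrt{-4} = 2 i$)
$c = 3 i \sqrt{14}$ ($c = \sqrt{-126} = 3 i \sqrt{14} \approx 11.225 i$)
$N{\left(P \right)} = -2 - \frac{P}{3} + \frac{2 i}{3}$ ($N{\left(P \right)} = -2 + \frac{2 i - P}{3} = -2 + \frac{- P + 2 i}{3} = -2 - \left(- \frac{2 i}{3} + \frac{P}{3}\right) = -2 - \frac{P}{3} + \frac{2 i}{3}$)
$\left(N{\left(-5 \right)} + \frac{c}{160}\right) - 1964 = \left(\left(-2 - - \frac{5}{3} + \frac{2 i}{3}\right) + \frac{3 i \sqrt{14}}{160}\right) - 1964 = \left(\left(-2 + \frac{5}{3} + \frac{2 i}{3}\right) + 3 i \sqrt{14} \cdot \frac{1}{160}\right) - 1964 = \left(\left(- \frac{1}{3} + \frac{2 i}{3}\right) + \frac{3 i \sqrt{14}}{160}\right) - 1964 = \left(- \frac{1}{3} + \frac{2 i}{3} + \frac{3 i \sqrt{14}}{160}\right) - 1964 = - \frac{5893}{3} + \frac{2 i}{3} + \frac{3 i \sqrt{14}}{160}$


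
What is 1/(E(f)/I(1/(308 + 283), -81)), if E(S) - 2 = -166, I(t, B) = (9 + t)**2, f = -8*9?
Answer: -7075600/14320521 ≈ -0.49409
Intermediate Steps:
f = -72
E(S) = -164 (E(S) = 2 - 166 = -164)
1/(E(f)/I(1/(308 + 283), -81)) = 1/(-164/(9 + 1/(308 + 283))**2) = 1/(-164/(9 + 1/591)**2) = 1/(-164/((5320/591)**2)) = 1/(-164/28302400/349281) = 1/(-164*349281/28302400) = 1/(-14320521/7075600) = -7075600/14320521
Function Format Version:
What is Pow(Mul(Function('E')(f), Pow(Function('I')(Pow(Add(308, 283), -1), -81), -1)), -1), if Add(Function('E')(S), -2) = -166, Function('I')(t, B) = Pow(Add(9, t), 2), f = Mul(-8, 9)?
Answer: Rational(-7075600, 14320521) ≈ -0.49409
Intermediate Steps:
f = -72
Function('E')(S) = -164 (Function('E')(S) = Add(2, -166) = -164)
Pow(Mul(Function('E')(f), Pow(Function('I')(Pow(Add(308, 283), -1), -81), -1)), -1) = Pow(Mul(-164, Pow(Pow(Add(9, Pow(Add(308, 283), -1)), 2), -1)), -1) = Pow(Mul(-164, Pow(Pow(Add(9, Pow(591, -1)), 2), -1)), -1) = Pow(Mul(-164, Pow(Pow(Add(9, Rational(1, 591)), 2), -1)), -1) = Pow(Mul(-164, Pow(Pow(Rational(5320, 591), 2), -1)), -1) = Pow(Mul(-164, Pow(Rational(28302400, 349281), -1)), -1) = Pow(Mul(-164, Rational(349281, 28302400)), -1) = Pow(Rational(-14320521, 7075600), -1) = Rational(-7075600, 14320521)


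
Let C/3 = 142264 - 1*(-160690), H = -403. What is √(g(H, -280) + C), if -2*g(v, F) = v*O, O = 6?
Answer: 3*√101119 ≈ 953.98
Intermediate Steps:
g(v, F) = -3*v (g(v, F) = -v*6/2 = -3*v)
C = 908862 (C = 3*(142264 - 1*(-160690)) = 3*(142264 + 160690) = 3*302954 = 908862)
√(g(H, -280) + C) = √(-3*(-403) + 908862) = √(1209 + 908862) = √910071 = 3*√101119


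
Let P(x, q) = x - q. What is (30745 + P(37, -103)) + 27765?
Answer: 58650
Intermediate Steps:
(30745 + P(37, -103)) + 27765 = (30745 + (37 - 1*(-103))) + 27765 = (30745 + (37 + 103)) + 27765 = (30745 + 140) + 27765 = 30885 + 27765 = 58650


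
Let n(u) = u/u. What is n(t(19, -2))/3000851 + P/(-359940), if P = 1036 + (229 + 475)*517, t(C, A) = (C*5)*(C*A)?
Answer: -13039550696/12858646535 ≈ -1.0141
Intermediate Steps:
t(C, A) = 5*A*C**2 (t(C, A) = (5*C)*(A*C) = 5*A*C**2)
n(u) = 1
P = 365004 (P = 1036 + 704*517 = 1036 + 363968 = 365004)
n(t(19, -2))/3000851 + P/(-359940) = 1/3000851 + 365004/(-359940) = 1*(1/3000851) + 365004*(-1/359940) = 1/3000851 - 30417/29995 = -13039550696/12858646535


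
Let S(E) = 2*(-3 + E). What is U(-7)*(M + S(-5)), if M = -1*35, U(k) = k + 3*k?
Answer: 1428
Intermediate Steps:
U(k) = 4*k
M = -35
S(E) = -6 + 2*E
U(-7)*(M + S(-5)) = (4*(-7))*(-35 + (-6 + 2*(-5))) = -28*(-35 + (-6 - 10)) = -28*(-35 - 16) = -28*(-51) = 1428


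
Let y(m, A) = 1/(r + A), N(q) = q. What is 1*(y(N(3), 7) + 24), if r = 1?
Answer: 193/8 ≈ 24.125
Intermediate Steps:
y(m, A) = 1/(1 + A)
1*(y(N(3), 7) + 24) = 1*(1/(1 + 7) + 24) = 1*(1/8 + 24) = 1*(⅛ + 24) = 1*(193/8) = 193/8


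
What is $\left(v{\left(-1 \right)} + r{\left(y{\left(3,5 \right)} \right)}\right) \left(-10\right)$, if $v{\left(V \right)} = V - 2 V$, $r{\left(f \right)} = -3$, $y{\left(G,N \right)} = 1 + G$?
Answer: $20$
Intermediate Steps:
$v{\left(V \right)} = - V$
$\left(v{\left(-1 \right)} + r{\left(y{\left(3,5 \right)} \right)}\right) \left(-10\right) = \left(\left(-1\right) \left(-1\right) - 3\right) \left(-10\right) = \left(1 - 3\right) \left(-10\right) = \left(-2\right) \left(-10\right) = 20$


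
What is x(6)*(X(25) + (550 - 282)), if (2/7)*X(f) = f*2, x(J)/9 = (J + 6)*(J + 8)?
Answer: 669816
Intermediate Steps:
x(J) = 9*(6 + J)*(8 + J) (x(J) = 9*((J + 6)*(J + 8)) = 9*((6 + J)*(8 + J)) = 9*(6 + J)*(8 + J))
X(f) = 7*f (X(f) = 7*(f*2)/2 = 7*(2*f)/2 = 7*f)
x(6)*(X(25) + (550 - 282)) = (432 + 9*6**2 + 126*6)*(7*25 + (550 - 282)) = (432 + 9*36 + 756)*(175 + 268) = (432 + 324 + 756)*443 = 1512*443 = 669816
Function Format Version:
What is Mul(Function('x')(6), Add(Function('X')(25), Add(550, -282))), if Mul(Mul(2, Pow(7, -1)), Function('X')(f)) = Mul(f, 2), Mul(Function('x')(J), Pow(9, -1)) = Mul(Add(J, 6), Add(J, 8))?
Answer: 669816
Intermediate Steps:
Function('x')(J) = Mul(9, Add(6, J), Add(8, J)) (Function('x')(J) = Mul(9, Mul(Add(J, 6), Add(J, 8))) = Mul(9, Mul(Add(6, J), Add(8, J))) = Mul(9, Add(6, J), Add(8, J)))
Function('X')(f) = Mul(7, f) (Function('X')(f) = Mul(Rational(7, 2), Mul(f, 2)) = Mul(Rational(7, 2), Mul(2, f)) = Mul(7, f))
Mul(Function('x')(6), Add(Function('X')(25), Add(550, -282))) = Mul(Add(432, Mul(9, Pow(6, 2)), Mul(126, 6)), Add(Mul(7, 25), Add(550, -282))) = Mul(Add(432, Mul(9, 36), 756), Add(175, 268)) = Mul(Add(432, 324, 756), 443) = Mul(1512, 443) = 669816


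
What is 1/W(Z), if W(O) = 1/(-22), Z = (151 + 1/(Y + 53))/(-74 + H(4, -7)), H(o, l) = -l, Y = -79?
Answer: -22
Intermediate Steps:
Z = -3925/1742 (Z = (151 + 1/(-79 + 53))/(-74 - 1*(-7)) = (151 + 1/(-26))/(-74 + 7) = (151 - 1/26)/(-67) = (3925/26)*(-1/67) = -3925/1742 ≈ -2.2532)
W(O) = -1/22
1/W(Z) = 1/(-1/22) = -22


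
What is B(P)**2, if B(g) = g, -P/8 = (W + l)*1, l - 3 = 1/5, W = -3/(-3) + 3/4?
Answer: 39204/25 ≈ 1568.2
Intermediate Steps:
W = 7/4 (W = -3*(-1/3) + 3*(1/4) = 1 + 3/4 = 7/4 ≈ 1.7500)
l = 16/5 (l = 3 + 1/5 = 16/5 ≈ 3.2000)
P = -198/5 (P = -8*(7/4 + 16/5) = -198/5 ≈ -39.600)
B(P)**2 = (-198/5)**2 = 39204/25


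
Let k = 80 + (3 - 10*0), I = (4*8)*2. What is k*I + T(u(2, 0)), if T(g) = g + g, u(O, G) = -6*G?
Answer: 5312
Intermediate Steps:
T(g) = 2*g
I = 64 (I = 32*2 = 64)
k = 83 (k = 80 + (3 + 0) = 80 + 3 = 83)
k*I + T(u(2, 0)) = 83*64 + 2*(-6*0) = 5312 + 2*0 = 5312 + 0 = 5312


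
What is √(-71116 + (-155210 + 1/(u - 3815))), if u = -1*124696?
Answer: I*√415310149401773/42837 ≈ 475.74*I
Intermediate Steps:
u = -124696
√(-71116 + (-155210 + 1/(u - 3815))) = √(-71116 + (-155210 + 1/(-124696 - 3815))) = √(-71116 + (-155210 + 1/(-128511))) = √(-71116 + (-155210 - 1/128511)) = √(-71116 - 19946192311/128511) = √(-29085380587/128511) = I*√415310149401773/42837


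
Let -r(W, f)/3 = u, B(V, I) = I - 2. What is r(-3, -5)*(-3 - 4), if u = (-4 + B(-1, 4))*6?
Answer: -252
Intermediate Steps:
B(V, I) = -2 + I
u = -12 (u = (-4 + (-2 + 4))*6 = (-4 + 2)*6 = -2*6 = -12)
r(W, f) = 36 (r(W, f) = -3*(-12) = 36)
r(-3, -5)*(-3 - 4) = 36*(-3 - 4) = 36*(-7) = -252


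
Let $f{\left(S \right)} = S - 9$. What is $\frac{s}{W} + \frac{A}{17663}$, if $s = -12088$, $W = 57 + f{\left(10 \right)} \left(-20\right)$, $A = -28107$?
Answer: $- \frac{214550303}{653531} \approx -328.29$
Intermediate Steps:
$f{\left(S \right)} = -9 + S$
$W = 37$ ($W = 57 + \left(-9 + 10\right) \left(-20\right) = 57 + 1 \left(-20\right) = 57 - 20 = 37$)
$\frac{s}{W} + \frac{A}{17663} = - \frac{12088}{37} - \frac{28107}{17663} = - \frac{214550303}{653531}$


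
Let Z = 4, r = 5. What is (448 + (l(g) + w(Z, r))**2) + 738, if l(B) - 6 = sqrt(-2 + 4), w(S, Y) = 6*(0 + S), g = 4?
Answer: 2088 + 60*sqrt(2) ≈ 2172.9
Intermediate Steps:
w(S, Y) = 6*S
l(B) = 6 + sqrt(2) (l(B) = 6 + sqrt(-2 + 4) = 6 + sqrt(2))
(448 + (l(g) + w(Z, r))**2) + 738 = (448 + ((6 + sqrt(2)) + 6*4)**2) + 738 = (448 + ((6 + sqrt(2)) + 24)**2) + 738 = (448 + (30 + sqrt(2))**2) + 738 = 1186 + (30 + sqrt(2))**2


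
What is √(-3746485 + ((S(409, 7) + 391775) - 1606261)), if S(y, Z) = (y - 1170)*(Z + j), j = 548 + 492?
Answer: I*√5757738 ≈ 2399.5*I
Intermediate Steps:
j = 1040
S(y, Z) = (-1170 + y)*(1040 + Z) (S(y, Z) = (y - 1170)*(Z + 1040) = (-1170 + y)*(1040 + Z))
√(-3746485 + ((S(409, 7) + 391775) - 1606261)) = √(-3746485 + (((-1216800 - 1170*7 + 1040*409 + 7*409) + 391775) - 1606261)) = √(-3746485 + (((-1216800 - 8190 + 425360 + 2863) + 391775) - 1606261)) = √(-3746485 + ((-796767 + 391775) - 1606261)) = √(-3746485 + (-404992 - 1606261)) = √(-3746485 - 2011253) = √(-5757738) = I*√5757738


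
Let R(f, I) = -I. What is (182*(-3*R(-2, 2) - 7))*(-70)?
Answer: 12740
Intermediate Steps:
(182*(-3*R(-2, 2) - 7))*(-70) = (182*(-(-3)*2 - 7))*(-70) = (182*(-3*(-2) - 7))*(-70) = (182*(6 - 7))*(-70) = (182*(-1))*(-70) = -182*(-70) = 12740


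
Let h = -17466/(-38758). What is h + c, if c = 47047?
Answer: 911732546/19379 ≈ 47047.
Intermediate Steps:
h = 8733/19379 (h = -17466*(-1/38758) = 8733/19379 ≈ 0.45064)
h + c = 8733/19379 + 47047 = 911732546/19379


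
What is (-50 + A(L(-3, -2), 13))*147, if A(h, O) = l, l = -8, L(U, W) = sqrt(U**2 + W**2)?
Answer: -8526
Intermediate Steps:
A(h, O) = -8
(-50 + A(L(-3, -2), 13))*147 = (-50 - 8)*147 = -58*147 = -8526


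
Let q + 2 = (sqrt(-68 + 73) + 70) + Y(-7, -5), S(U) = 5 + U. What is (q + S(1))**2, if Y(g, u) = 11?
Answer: (85 + sqrt(5))**2 ≈ 7610.1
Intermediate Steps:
q = 79 + sqrt(5) (q = -2 + ((sqrt(-68 + 73) + 70) + 11) = -2 + ((sqrt(5) + 70) + 11) = -2 + ((70 + sqrt(5)) + 11) = -2 + (81 + sqrt(5)) = 79 + sqrt(5) ≈ 81.236)
(q + S(1))**2 = ((79 + sqrt(5)) + (5 + 1))**2 = ((79 + sqrt(5)) + 6)**2 = (85 + sqrt(5))**2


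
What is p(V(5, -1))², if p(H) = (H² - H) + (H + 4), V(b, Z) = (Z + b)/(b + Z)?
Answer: 25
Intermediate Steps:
V(b, Z) = 1 (V(b, Z) = (Z + b)/(Z + b) = 1)
p(H) = 4 + H² (p(H) = (H² - H) + (4 + H) = 4 + H²)
p(V(5, -1))² = (4 + 1²)² = (4 + 1)² = 5² = 25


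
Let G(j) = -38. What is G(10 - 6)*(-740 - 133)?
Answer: 33174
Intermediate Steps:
G(10 - 6)*(-740 - 133) = -38*(-740 - 133) = -38*(-873) = 33174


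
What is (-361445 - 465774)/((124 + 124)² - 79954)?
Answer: 827219/18450 ≈ 44.836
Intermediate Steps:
(-361445 - 465774)/((124 + 124)² - 79954) = -827219/(248² - 79954) = -827219/(61504 - 79954) = -827219/(-18450) = -827219*(-1/18450) = 827219/18450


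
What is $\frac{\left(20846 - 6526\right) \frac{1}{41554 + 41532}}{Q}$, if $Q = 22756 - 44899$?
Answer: $- \frac{7160}{919886649} \approx -7.7836 \cdot 10^{-6}$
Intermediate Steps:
$Q = -22143$ ($Q = 22756 - 44899 = -22143$)
$\frac{\left(20846 - 6526\right) \frac{1}{41554 + 41532}}{Q} = \frac{\left(20846 - 6526\right) \frac{1}{41554 + 41532}}{-22143} = \frac{14320}{83086} \left(- \frac{1}{22143}\right) = 14320 \cdot \frac{1}{83086} \left(- \frac{1}{22143}\right) = \frac{7160}{41543} \left(- \frac{1}{22143}\right) = - \frac{7160}{919886649}$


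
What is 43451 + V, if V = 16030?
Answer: 59481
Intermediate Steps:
43451 + V = 43451 + 16030 = 59481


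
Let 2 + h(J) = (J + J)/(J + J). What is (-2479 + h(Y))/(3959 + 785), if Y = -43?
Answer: -310/593 ≈ -0.52277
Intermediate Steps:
h(J) = -1 (h(J) = -2 + (J + J)/(J + J) = -2 + (2*J)/((2*J)) = -2 + (2*J)*(1/(2*J)) = -2 + 1 = -1)
(-2479 + h(Y))/(3959 + 785) = (-2479 - 1)/(3959 + 785) = -2480/4744 = -2480*1/4744 = -310/593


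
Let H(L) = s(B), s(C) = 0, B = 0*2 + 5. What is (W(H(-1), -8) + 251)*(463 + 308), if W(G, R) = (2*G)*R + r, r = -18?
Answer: 179643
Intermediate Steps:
B = 5 (B = 0 + 5 = 5)
H(L) = 0
W(G, R) = -18 + 2*G*R (W(G, R) = (2*G)*R - 18 = 2*G*R - 18 = -18 + 2*G*R)
(W(H(-1), -8) + 251)*(463 + 308) = ((-18 + 2*0*(-8)) + 251)*(463 + 308) = ((-18 + 0) + 251)*771 = (-18 + 251)*771 = 233*771 = 179643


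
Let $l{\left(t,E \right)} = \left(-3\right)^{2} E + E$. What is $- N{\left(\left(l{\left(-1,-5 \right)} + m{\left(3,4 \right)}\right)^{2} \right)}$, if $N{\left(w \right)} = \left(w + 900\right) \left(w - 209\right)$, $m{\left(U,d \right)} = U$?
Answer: $-6218000$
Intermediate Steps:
$l{\left(t,E \right)} = 10 E$ ($l{\left(t,E \right)} = 9 E + E = 10 E$)
$N{\left(w \right)} = \left(-209 + w\right) \left(900 + w\right)$ ($N{\left(w \right)} = \left(900 + w\right) \left(-209 + w\right) = \left(-209 + w\right) \left(900 + w\right)$)
$- N{\left(\left(l{\left(-1,-5 \right)} + m{\left(3,4 \right)}\right)^{2} \right)} = - (-188100 + \left(\left(10 \left(-5\right) + 3\right)^{2}\right)^{2} + 691 \left(10 \left(-5\right) + 3\right)^{2}) = - (-188100 + \left(\left(-50 + 3\right)^{2}\right)^{2} + 691 \left(-50 + 3\right)^{2}) = - (-188100 + \left(\left(-47\right)^{2}\right)^{2} + 691 \left(-47\right)^{2}) = - (-188100 + 2209^{2} + 691 \cdot 2209) = - (-188100 + 4879681 + 1526419) = \left(-1\right) 6218000 = -6218000$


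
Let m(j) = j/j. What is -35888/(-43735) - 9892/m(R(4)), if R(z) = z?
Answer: -432590732/43735 ≈ -9891.2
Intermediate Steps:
m(j) = 1
-35888/(-43735) - 9892/m(R(4)) = -35888/(-43735) - 9892/1 = -35888*(-1/43735) - 9892*1 = 35888/43735 - 9892 = -432590732/43735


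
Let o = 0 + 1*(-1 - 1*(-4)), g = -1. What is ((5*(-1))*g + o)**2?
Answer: 64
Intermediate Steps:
o = 3 (o = 0 + 1*(-1 + 4) = 0 + 1*3 = 0 + 3 = 3)
((5*(-1))*g + o)**2 = ((5*(-1))*(-1) + 3)**2 = (-5*(-1) + 3)**2 = (5 + 3)**2 = 8**2 = 64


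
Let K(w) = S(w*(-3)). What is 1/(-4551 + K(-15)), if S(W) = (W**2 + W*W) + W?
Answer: -1/456 ≈ -0.0021930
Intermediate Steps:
S(W) = W + 2*W**2 (S(W) = (W**2 + W**2) + W = 2*W**2 + W = W + 2*W**2)
K(w) = -3*w*(1 - 6*w) (K(w) = (w*(-3))*(1 + 2*(w*(-3))) = (-3*w)*(1 + 2*(-3*w)) = (-3*w)*(1 - 6*w) = -3*w*(1 - 6*w))
1/(-4551 + K(-15)) = 1/(-4551 + 3*(-15)*(-1 + 6*(-15))) = 1/(-4551 + 3*(-15)*(-1 - 90)) = 1/(-4551 + 3*(-15)*(-91)) = 1/(-4551 + 4095) = 1/(-456) = -1/456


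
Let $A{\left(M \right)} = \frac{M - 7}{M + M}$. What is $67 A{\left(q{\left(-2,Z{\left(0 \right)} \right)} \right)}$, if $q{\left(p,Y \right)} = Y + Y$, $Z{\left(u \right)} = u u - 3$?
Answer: $\frac{871}{12} \approx 72.583$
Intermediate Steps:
$Z{\left(u \right)} = -3 + u^{2}$ ($Z{\left(u \right)} = u^{2} - 3 = -3 + u^{2}$)
$q{\left(p,Y \right)} = 2 Y$
$A{\left(M \right)} = \frac{-7 + M}{2 M}$
$67 A{\left(q{\left(-2,Z{\left(0 \right)} \right)} \right)} = 67 \frac{-7 + 2 \left(-3 + 0^{2}\right)}{2 \cdot 2 \left(-3 + 0^{2}\right)} = 67 \frac{-7 + 2 \left(-3 + 0\right)}{2 \cdot 2 \left(-3 + 0\right)} = 67 \frac{-7 + 2 \left(-3\right)}{2 \cdot 2 \left(-3\right)} = 67 \frac{-7 - 6}{2 \left(-6\right)} = 67 \cdot \frac{1}{2} \left(- \frac{1}{6}\right) \left(-13\right) = 67 \cdot \frac{13}{12} = \frac{871}{12}$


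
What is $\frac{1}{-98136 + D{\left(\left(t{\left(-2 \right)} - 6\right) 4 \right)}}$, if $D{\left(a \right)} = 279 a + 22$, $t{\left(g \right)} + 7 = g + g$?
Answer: $- \frac{1}{117086} \approx -8.5407 \cdot 10^{-6}$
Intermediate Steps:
$t{\left(g \right)} = -7 + 2 g$ ($t{\left(g \right)} = -7 + \left(g + g\right) = -7 + 2 g$)
$D{\left(a \right)} = 22 + 279 a$
$\frac{1}{-98136 + D{\left(\left(t{\left(-2 \right)} - 6\right) 4 \right)}} = \frac{1}{-98136 + \left(22 + 279 \left(\left(-7 + 2 \left(-2\right)\right) - 6\right) 4\right)} = \frac{1}{-98136 + \left(22 + 279 \left(\left(-7 - 4\right) - 6\right) 4\right)} = \frac{1}{-98136 + \left(22 + 279 \left(-11 - 6\right) 4\right)} = \frac{1}{-98136 + \left(22 + 279 \left(\left(-17\right) 4\right)\right)} = \frac{1}{-98136 + \left(22 + 279 \left(-68\right)\right)} = \frac{1}{-98136 + \left(22 - 18972\right)} = \frac{1}{-98136 - 18950} = \frac{1}{-117086} = - \frac{1}{117086}$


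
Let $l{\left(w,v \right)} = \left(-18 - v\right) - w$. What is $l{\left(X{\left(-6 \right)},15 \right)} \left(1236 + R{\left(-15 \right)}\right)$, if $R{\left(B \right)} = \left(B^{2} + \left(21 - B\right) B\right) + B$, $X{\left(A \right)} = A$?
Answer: $-24462$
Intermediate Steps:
$l{\left(w,v \right)} = -18 - v - w$
$R{\left(B \right)} = B + B^{2} + B \left(21 - B\right)$ ($R{\left(B \right)} = \left(B^{2} + B \left(21 - B\right)\right) + B = B + B^{2} + B \left(21 - B\right)$)
$l{\left(X{\left(-6 \right)},15 \right)} \left(1236 + R{\left(-15 \right)}\right) = \left(-18 - 15 - -6\right) \left(1236 + 22 \left(-15\right)\right) = \left(-18 - 15 + 6\right) \left(1236 - 330\right) = \left(-27\right) 906 = -24462$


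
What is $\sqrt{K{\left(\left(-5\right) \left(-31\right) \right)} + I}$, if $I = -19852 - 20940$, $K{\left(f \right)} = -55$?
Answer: $i \sqrt{40847} \approx 202.11 i$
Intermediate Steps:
$I = -40792$ ($I = -19852 - 20940 = -40792$)
$\sqrt{K{\left(\left(-5\right) \left(-31\right) \right)} + I} = \sqrt{-55 - 40792} = \sqrt{-40847} = i \sqrt{40847}$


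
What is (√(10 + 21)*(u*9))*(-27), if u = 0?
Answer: 0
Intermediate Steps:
(√(10 + 21)*(u*9))*(-27) = (√(10 + 21)*(0*9))*(-27) = (√31*0)*(-27) = 0*(-27) = 0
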